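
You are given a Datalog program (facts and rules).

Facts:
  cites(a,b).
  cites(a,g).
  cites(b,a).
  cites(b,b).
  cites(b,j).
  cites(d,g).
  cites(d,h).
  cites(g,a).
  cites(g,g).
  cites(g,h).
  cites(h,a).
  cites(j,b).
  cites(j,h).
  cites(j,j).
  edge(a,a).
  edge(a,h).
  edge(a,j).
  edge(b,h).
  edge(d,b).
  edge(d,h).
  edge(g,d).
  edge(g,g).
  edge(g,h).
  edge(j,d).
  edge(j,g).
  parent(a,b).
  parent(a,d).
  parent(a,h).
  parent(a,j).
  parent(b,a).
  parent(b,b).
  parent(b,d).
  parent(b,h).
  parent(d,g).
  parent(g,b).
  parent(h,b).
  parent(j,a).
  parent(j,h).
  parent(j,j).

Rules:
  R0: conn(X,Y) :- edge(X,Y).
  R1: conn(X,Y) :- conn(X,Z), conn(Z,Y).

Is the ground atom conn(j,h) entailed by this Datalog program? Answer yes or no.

yes

round 1: derive conn(a,a) via R0 from edge(a,a)
round 1: derive conn(a,h) via R0 from edge(a,h)
round 1: derive conn(a,j) via R0 from edge(a,j)
round 1: derive conn(b,h) via R0 from edge(b,h)
round 1: derive conn(d,b) via R0 from edge(d,b)
round 1: derive conn(d,h) via R0 from edge(d,h)
round 1: derive conn(g,d) via R0 from edge(g,d)
round 1: derive conn(g,g) via R0 from edge(g,g)
round 1: derive conn(g,h) via R0 from edge(g,h)
round 1: derive conn(j,d) via R0 from edge(j,d)
round 1: derive conn(j,g) via R0 from edge(j,g)
round 2: derive conn(a,d) via R1 from conn(a,j), conn(j,d)
round 2: derive conn(a,g) via R1 from conn(a,j), conn(j,g)
round 2: derive conn(g,b) via R1 from conn(g,d), conn(d,b)
round 2: derive conn(j,b) via R1 from conn(j,d), conn(d,b)
round 2: derive conn(j,h) via R1 from conn(j,d), conn(d,h)
round 3: derive conn(a,b) via R1 from conn(a,d), conn(d,b)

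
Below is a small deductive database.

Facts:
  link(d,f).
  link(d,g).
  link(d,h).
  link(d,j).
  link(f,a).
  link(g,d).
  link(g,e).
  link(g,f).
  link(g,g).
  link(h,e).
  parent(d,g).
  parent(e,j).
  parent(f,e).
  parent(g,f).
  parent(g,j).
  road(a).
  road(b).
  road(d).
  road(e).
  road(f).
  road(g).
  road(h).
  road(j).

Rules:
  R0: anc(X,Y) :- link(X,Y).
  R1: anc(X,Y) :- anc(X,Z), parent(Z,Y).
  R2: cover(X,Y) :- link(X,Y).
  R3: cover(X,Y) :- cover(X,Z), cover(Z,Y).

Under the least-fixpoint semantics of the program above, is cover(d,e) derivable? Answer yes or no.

round 1: derive cover(d,f) via R2 from link(d,f)
round 1: derive cover(d,g) via R2 from link(d,g)
round 1: derive cover(d,h) via R2 from link(d,h)
round 1: derive cover(d,j) via R2 from link(d,j)
round 1: derive cover(f,a) via R2 from link(f,a)
round 1: derive cover(g,d) via R2 from link(g,d)
round 1: derive cover(g,e) via R2 from link(g,e)
round 1: derive cover(g,f) via R2 from link(g,f)
round 1: derive cover(g,g) via R2 from link(g,g)
round 1: derive cover(h,e) via R2 from link(h,e)
round 2: derive cover(d,a) via R3 from cover(d,f), cover(f,a)
round 2: derive cover(d,d) via R3 from cover(d,g), cover(g,d)
round 2: derive cover(d,e) via R3 from cover(d,g), cover(g,e)
round 2: derive cover(g,a) via R3 from cover(g,f), cover(f,a)
round 2: derive cover(g,h) via R3 from cover(g,d), cover(d,h)
round 2: derive cover(g,j) via R3 from cover(g,d), cover(d,j)

yes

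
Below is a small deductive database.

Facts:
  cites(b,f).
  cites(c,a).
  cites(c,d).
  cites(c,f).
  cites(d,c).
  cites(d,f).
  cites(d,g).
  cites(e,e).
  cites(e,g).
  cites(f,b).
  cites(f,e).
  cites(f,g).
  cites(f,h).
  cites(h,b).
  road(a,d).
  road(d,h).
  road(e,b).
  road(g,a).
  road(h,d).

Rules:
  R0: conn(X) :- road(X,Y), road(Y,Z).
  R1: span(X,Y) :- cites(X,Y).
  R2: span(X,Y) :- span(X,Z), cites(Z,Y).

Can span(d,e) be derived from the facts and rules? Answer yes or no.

yes

round 1: derive span(b,f) via R1 from cites(b,f)
round 1: derive span(c,a) via R1 from cites(c,a)
round 1: derive span(c,d) via R1 from cites(c,d)
round 1: derive span(c,f) via R1 from cites(c,f)
round 1: derive span(d,c) via R1 from cites(d,c)
round 1: derive span(d,f) via R1 from cites(d,f)
round 1: derive span(d,g) via R1 from cites(d,g)
round 1: derive span(e,e) via R1 from cites(e,e)
round 1: derive span(e,g) via R1 from cites(e,g)
round 1: derive span(f,b) via R1 from cites(f,b)
round 1: derive span(f,e) via R1 from cites(f,e)
round 1: derive span(f,g) via R1 from cites(f,g)
round 1: derive span(f,h) via R1 from cites(f,h)
round 1: derive span(h,b) via R1 from cites(h,b)
round 2: derive span(b,b) via R2 from span(b,f), cites(f,b)
round 2: derive span(b,e) via R2 from span(b,f), cites(f,e)
round 2: derive span(b,g) via R2 from span(b,f), cites(f,g)
round 2: derive span(b,h) via R2 from span(b,f), cites(f,h)
round 2: derive span(c,b) via R2 from span(c,f), cites(f,b)
round 2: derive span(c,c) via R2 from span(c,d), cites(d,c)
round 2: derive span(c,e) via R2 from span(c,f), cites(f,e)
round 2: derive span(c,g) via R2 from span(c,d), cites(d,g)
round 2: derive span(c,h) via R2 from span(c,f), cites(f,h)
round 2: derive span(d,a) via R2 from span(d,c), cites(c,a)
round 2: derive span(d,b) via R2 from span(d,f), cites(f,b)
round 2: derive span(d,d) via R2 from span(d,c), cites(c,d)
round 2: derive span(d,e) via R2 from span(d,f), cites(f,e)
round 2: derive span(d,h) via R2 from span(d,f), cites(f,h)
round 2: derive span(f,f) via R2 from span(f,b), cites(b,f)
round 2: derive span(h,f) via R2 from span(h,b), cites(b,f)
round 3: derive span(h,e) via R2 from span(h,f), cites(f,e)
round 3: derive span(h,g) via R2 from span(h,f), cites(f,g)
round 3: derive span(h,h) via R2 from span(h,f), cites(f,h)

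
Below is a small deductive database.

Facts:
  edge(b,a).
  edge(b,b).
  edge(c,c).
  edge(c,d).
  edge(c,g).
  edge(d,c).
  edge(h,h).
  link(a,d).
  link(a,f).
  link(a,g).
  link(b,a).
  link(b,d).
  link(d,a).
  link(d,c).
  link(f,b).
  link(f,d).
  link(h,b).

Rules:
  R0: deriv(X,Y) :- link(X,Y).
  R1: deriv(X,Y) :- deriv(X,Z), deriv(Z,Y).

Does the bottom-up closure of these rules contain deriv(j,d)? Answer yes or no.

round 1: derive deriv(a,d) via R0 from link(a,d)
round 1: derive deriv(a,f) via R0 from link(a,f)
round 1: derive deriv(a,g) via R0 from link(a,g)
round 1: derive deriv(b,a) via R0 from link(b,a)
round 1: derive deriv(b,d) via R0 from link(b,d)
round 1: derive deriv(d,a) via R0 from link(d,a)
round 1: derive deriv(d,c) via R0 from link(d,c)
round 1: derive deriv(f,b) via R0 from link(f,b)
round 1: derive deriv(f,d) via R0 from link(f,d)
round 1: derive deriv(h,b) via R0 from link(h,b)
round 2: derive deriv(a,a) via R1 from deriv(a,d), deriv(d,a)
round 2: derive deriv(a,b) via R1 from deriv(a,f), deriv(f,b)
round 2: derive deriv(a,c) via R1 from deriv(a,d), deriv(d,c)
round 2: derive deriv(b,c) via R1 from deriv(b,d), deriv(d,c)
round 2: derive deriv(b,f) via R1 from deriv(b,a), deriv(a,f)
round 2: derive deriv(b,g) via R1 from deriv(b,a), deriv(a,g)
round 2: derive deriv(d,d) via R1 from deriv(d,a), deriv(a,d)
round 2: derive deriv(d,f) via R1 from deriv(d,a), deriv(a,f)
round 2: derive deriv(d,g) via R1 from deriv(d,a), deriv(a,g)
round 2: derive deriv(f,a) via R1 from deriv(f,b), deriv(b,a)
round 2: derive deriv(f,c) via R1 from deriv(f,d), deriv(d,c)
round 2: derive deriv(h,a) via R1 from deriv(h,b), deriv(b,a)
round 2: derive deriv(h,d) via R1 from deriv(h,b), deriv(b,d)
round 3: derive deriv(b,b) via R1 from deriv(b,a), deriv(a,b)
round 3: derive deriv(d,b) via R1 from deriv(d,a), deriv(a,b)
round 3: derive deriv(f,f) via R1 from deriv(f,a), deriv(a,f)
round 3: derive deriv(f,g) via R1 from deriv(f,a), deriv(a,g)
round 3: derive deriv(h,c) via R1 from deriv(h,a), deriv(a,c)
round 3: derive deriv(h,f) via R1 from deriv(h,a), deriv(a,f)
round 3: derive deriv(h,g) via R1 from deriv(h,a), deriv(a,g)

no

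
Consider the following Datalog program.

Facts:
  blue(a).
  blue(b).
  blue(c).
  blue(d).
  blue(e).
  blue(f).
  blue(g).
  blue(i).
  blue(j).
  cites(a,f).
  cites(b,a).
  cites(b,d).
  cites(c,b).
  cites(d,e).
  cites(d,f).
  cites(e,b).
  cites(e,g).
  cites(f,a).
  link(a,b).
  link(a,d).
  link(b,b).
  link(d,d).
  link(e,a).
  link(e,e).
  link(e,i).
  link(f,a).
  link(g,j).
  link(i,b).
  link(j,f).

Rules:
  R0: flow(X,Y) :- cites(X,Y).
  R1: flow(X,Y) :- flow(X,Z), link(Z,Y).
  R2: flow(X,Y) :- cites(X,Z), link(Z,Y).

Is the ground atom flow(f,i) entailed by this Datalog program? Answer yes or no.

round 1: derive flow(a,f) via R0 from cites(a,f)
round 1: derive flow(b,a) via R0 from cites(b,a)
round 1: derive flow(b,d) via R0 from cites(b,d)
round 1: derive flow(c,b) via R0 from cites(c,b)
round 1: derive flow(d,e) via R0 from cites(d,e)
round 1: derive flow(d,f) via R0 from cites(d,f)
round 1: derive flow(e,b) via R0 from cites(e,b)
round 1: derive flow(e,g) via R0 from cites(e,g)
round 1: derive flow(f,a) via R0 from cites(f,a)
round 1: derive flow(a,a) via R2 from cites(a,f), link(f,a)
round 1: derive flow(b,b) via R2 from cites(b,a), link(a,b)
round 1: derive flow(d,a) via R2 from cites(d,e), link(e,a)
round 1: derive flow(d,i) via R2 from cites(d,e), link(e,i)
round 1: derive flow(e,j) via R2 from cites(e,g), link(g,j)
round 1: derive flow(f,b) via R2 from cites(f,a), link(a,b)
round 1: derive flow(f,d) via R2 from cites(f,a), link(a,d)
round 2: derive flow(a,b) via R1 from flow(a,a), link(a,b)
round 2: derive flow(a,d) via R1 from flow(a,a), link(a,d)
round 2: derive flow(d,b) via R1 from flow(d,a), link(a,b)
round 2: derive flow(d,d) via R1 from flow(d,a), link(a,d)
round 2: derive flow(e,f) via R1 from flow(e,j), link(j,f)
round 3: derive flow(e,a) via R1 from flow(e,f), link(f,a)
round 4: derive flow(e,d) via R1 from flow(e,a), link(a,d)

no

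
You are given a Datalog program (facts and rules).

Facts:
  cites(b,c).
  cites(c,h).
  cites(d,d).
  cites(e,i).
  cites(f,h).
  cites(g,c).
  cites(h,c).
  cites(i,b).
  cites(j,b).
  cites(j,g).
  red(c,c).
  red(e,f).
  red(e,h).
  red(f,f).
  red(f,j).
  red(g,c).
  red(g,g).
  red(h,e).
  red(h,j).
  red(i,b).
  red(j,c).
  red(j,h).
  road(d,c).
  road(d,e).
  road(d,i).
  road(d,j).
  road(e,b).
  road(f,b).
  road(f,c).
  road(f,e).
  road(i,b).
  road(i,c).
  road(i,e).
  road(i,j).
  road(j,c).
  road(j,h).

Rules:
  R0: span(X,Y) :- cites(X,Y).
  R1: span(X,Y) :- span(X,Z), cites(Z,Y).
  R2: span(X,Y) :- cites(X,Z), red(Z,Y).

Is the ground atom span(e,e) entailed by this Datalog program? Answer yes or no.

round 1: derive span(b,c) via R0 from cites(b,c)
round 1: derive span(c,h) via R0 from cites(c,h)
round 1: derive span(d,d) via R0 from cites(d,d)
round 1: derive span(e,i) via R0 from cites(e,i)
round 1: derive span(f,h) via R0 from cites(f,h)
round 1: derive span(g,c) via R0 from cites(g,c)
round 1: derive span(h,c) via R0 from cites(h,c)
round 1: derive span(i,b) via R0 from cites(i,b)
round 1: derive span(j,b) via R0 from cites(j,b)
round 1: derive span(j,g) via R0 from cites(j,g)
round 1: derive span(c,e) via R2 from cites(c,h), red(h,e)
round 1: derive span(c,j) via R2 from cites(c,h), red(h,j)
round 1: derive span(e,b) via R2 from cites(e,i), red(i,b)
round 1: derive span(f,e) via R2 from cites(f,h), red(h,e)
round 1: derive span(f,j) via R2 from cites(f,h), red(h,j)
round 1: derive span(j,c) via R2 from cites(j,g), red(g,c)
round 2: derive span(b,h) via R1 from span(b,c), cites(c,h)
round 2: derive span(c,b) via R1 from span(c,j), cites(j,b)
round 2: derive span(c,c) via R1 from span(c,h), cites(h,c)
round 2: derive span(c,g) via R1 from span(c,j), cites(j,g)
round 2: derive span(c,i) via R1 from span(c,e), cites(e,i)
round 2: derive span(e,c) via R1 from span(e,b), cites(b,c)
round 2: derive span(f,b) via R1 from span(f,j), cites(j,b)
round 2: derive span(f,c) via R1 from span(f,h), cites(h,c)
round 2: derive span(f,g) via R1 from span(f,j), cites(j,g)
round 2: derive span(f,i) via R1 from span(f,e), cites(e,i)
round 2: derive span(g,h) via R1 from span(g,c), cites(c,h)
round 2: derive span(h,h) via R1 from span(h,c), cites(c,h)
round 2: derive span(i,c) via R1 from span(i,b), cites(b,c)
round 2: derive span(j,h) via R1 from span(j,c), cites(c,h)
round 3: derive span(e,h) via R1 from span(e,c), cites(c,h)
round 3: derive span(i,h) via R1 from span(i,c), cites(c,h)

no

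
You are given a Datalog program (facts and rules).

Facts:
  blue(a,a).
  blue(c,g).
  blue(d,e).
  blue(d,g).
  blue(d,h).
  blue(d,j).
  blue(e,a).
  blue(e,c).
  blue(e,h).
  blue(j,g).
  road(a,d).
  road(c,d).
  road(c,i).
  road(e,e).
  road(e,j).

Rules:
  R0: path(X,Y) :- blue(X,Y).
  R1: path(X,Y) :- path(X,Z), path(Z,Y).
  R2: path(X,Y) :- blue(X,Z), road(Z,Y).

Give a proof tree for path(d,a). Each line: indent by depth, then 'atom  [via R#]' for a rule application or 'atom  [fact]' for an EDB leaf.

round 1: derive path(a,a) via R0 from blue(a,a)
round 1: derive path(c,g) via R0 from blue(c,g)
round 1: derive path(d,e) via R0 from blue(d,e)
round 1: derive path(d,g) via R0 from blue(d,g)
round 1: derive path(d,h) via R0 from blue(d,h)
round 1: derive path(d,j) via R0 from blue(d,j)
round 1: derive path(e,a) via R0 from blue(e,a)
round 1: derive path(e,c) via R0 from blue(e,c)
round 1: derive path(e,h) via R0 from blue(e,h)
round 1: derive path(j,g) via R0 from blue(j,g)
round 1: derive path(a,d) via R2 from blue(a,a), road(a,d)
round 1: derive path(e,d) via R2 from blue(e,a), road(a,d)
round 1: derive path(e,i) via R2 from blue(e,c), road(c,i)
round 2: derive path(a,e) via R1 from path(a,d), path(d,e)
round 2: derive path(a,g) via R1 from path(a,d), path(d,g)
round 2: derive path(a,h) via R1 from path(a,d), path(d,h)
round 2: derive path(a,j) via R1 from path(a,d), path(d,j)
round 2: derive path(d,a) via R1 from path(d,e), path(e,a)
round 2: derive path(d,c) via R1 from path(d,e), path(e,c)
round 2: derive path(d,d) via R1 from path(d,e), path(e,d)
round 2: derive path(d,i) via R1 from path(d,e), path(e,i)
round 2: derive path(e,e) via R1 from path(e,d), path(d,e)
round 2: derive path(e,g) via R1 from path(e,c), path(c,g)
round 2: derive path(e,j) via R1 from path(e,d), path(d,j)
round 3: derive path(a,c) via R1 from path(a,d), path(d,c)
round 3: derive path(a,i) via R1 from path(a,d), path(d,i)

path(d,a)  [via R1]
  path(d,e)  [via R0]
    blue(d,e)  [fact]
  path(e,a)  [via R0]
    blue(e,a)  [fact]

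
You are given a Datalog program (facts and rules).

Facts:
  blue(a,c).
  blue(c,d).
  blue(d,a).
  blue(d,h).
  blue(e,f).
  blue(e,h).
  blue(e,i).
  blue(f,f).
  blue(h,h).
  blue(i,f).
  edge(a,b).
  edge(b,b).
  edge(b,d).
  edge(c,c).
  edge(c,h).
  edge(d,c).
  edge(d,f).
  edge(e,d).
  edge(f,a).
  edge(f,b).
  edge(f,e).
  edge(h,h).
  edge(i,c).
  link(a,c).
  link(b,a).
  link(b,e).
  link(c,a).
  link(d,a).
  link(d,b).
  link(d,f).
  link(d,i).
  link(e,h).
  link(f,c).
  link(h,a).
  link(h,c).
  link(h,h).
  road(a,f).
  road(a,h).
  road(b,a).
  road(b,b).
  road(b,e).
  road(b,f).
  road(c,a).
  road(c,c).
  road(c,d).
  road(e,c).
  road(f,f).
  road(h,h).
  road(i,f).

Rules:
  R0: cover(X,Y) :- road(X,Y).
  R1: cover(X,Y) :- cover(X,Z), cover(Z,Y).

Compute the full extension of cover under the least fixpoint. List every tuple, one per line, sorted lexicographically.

cover(a,f)
cover(a,h)
cover(b,a)
cover(b,b)
cover(b,c)
cover(b,d)
cover(b,e)
cover(b,f)
cover(b,h)
cover(c,a)
cover(c,c)
cover(c,d)
cover(c,f)
cover(c,h)
cover(e,a)
cover(e,c)
cover(e,d)
cover(e,f)
cover(e,h)
cover(f,f)
cover(h,h)
cover(i,f)

round 1: derive cover(a,f) via R0 from road(a,f)
round 1: derive cover(a,h) via R0 from road(a,h)
round 1: derive cover(b,a) via R0 from road(b,a)
round 1: derive cover(b,b) via R0 from road(b,b)
round 1: derive cover(b,e) via R0 from road(b,e)
round 1: derive cover(b,f) via R0 from road(b,f)
round 1: derive cover(c,a) via R0 from road(c,a)
round 1: derive cover(c,c) via R0 from road(c,c)
round 1: derive cover(c,d) via R0 from road(c,d)
round 1: derive cover(e,c) via R0 from road(e,c)
round 1: derive cover(f,f) via R0 from road(f,f)
round 1: derive cover(h,h) via R0 from road(h,h)
round 1: derive cover(i,f) via R0 from road(i,f)
round 2: derive cover(b,c) via R1 from cover(b,e), cover(e,c)
round 2: derive cover(b,h) via R1 from cover(b,a), cover(a,h)
round 2: derive cover(c,f) via R1 from cover(c,a), cover(a,f)
round 2: derive cover(c,h) via R1 from cover(c,a), cover(a,h)
round 2: derive cover(e,a) via R1 from cover(e,c), cover(c,a)
round 2: derive cover(e,d) via R1 from cover(e,c), cover(c,d)
round 3: derive cover(b,d) via R1 from cover(b,c), cover(c,d)
round 3: derive cover(e,f) via R1 from cover(e,a), cover(a,f)
round 3: derive cover(e,h) via R1 from cover(e,a), cover(a,h)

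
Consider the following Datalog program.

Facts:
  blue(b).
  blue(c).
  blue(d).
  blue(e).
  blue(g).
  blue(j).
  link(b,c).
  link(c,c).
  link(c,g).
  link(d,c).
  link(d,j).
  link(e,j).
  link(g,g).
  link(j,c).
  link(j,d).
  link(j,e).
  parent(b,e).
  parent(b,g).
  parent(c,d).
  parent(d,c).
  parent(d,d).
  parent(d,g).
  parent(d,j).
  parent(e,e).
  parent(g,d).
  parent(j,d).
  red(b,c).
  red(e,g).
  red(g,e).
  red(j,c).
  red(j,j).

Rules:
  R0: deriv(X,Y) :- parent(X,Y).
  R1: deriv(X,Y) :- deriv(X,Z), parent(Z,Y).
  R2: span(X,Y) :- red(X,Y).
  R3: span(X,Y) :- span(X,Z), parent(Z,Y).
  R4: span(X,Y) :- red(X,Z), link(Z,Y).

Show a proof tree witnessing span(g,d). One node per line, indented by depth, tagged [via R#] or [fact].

span(g,d)  [via R3]
  span(g,j)  [via R4]
    red(g,e)  [fact]
    link(e,j)  [fact]
  parent(j,d)  [fact]

round 1: derive span(b,c) via R2 from red(b,c)
round 1: derive span(e,g) via R2 from red(e,g)
round 1: derive span(g,e) via R2 from red(g,e)
round 1: derive span(j,c) via R2 from red(j,c)
round 1: derive span(j,j) via R2 from red(j,j)
round 1: derive span(b,g) via R4 from red(b,c), link(c,g)
round 1: derive span(g,j) via R4 from red(g,e), link(e,j)
round 1: derive span(j,d) via R4 from red(j,j), link(j,d)
round 1: derive span(j,e) via R4 from red(j,j), link(j,e)
round 1: derive span(j,g) via R4 from red(j,c), link(c,g)
round 2: derive span(b,d) via R3 from span(b,c), parent(c,d)
round 2: derive span(e,d) via R3 from span(e,g), parent(g,d)
round 2: derive span(g,d) via R3 from span(g,j), parent(j,d)
round 3: derive span(b,j) via R3 from span(b,d), parent(d,j)
round 3: derive span(e,c) via R3 from span(e,d), parent(d,c)
round 3: derive span(e,j) via R3 from span(e,d), parent(d,j)
round 3: derive span(g,c) via R3 from span(g,d), parent(d,c)
round 3: derive span(g,g) via R3 from span(g,d), parent(d,g)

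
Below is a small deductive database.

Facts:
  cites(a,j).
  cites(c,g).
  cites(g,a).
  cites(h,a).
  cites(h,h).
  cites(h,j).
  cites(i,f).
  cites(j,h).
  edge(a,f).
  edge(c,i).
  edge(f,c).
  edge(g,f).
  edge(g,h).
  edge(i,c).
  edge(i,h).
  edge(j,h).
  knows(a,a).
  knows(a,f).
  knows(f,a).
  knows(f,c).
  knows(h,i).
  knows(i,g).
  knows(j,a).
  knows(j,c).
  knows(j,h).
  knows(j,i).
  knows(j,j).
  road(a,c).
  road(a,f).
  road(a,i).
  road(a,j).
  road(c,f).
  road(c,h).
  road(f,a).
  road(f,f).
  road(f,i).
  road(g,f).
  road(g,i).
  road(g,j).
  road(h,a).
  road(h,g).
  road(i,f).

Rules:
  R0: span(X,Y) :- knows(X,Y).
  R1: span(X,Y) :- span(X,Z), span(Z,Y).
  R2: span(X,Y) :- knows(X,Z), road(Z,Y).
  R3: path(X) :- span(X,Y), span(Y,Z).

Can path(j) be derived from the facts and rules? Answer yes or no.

round 1: derive span(a,a) via R0 from knows(a,a)
round 1: derive span(a,f) via R0 from knows(a,f)
round 1: derive span(f,a) via R0 from knows(f,a)
round 1: derive span(f,c) via R0 from knows(f,c)
round 1: derive span(h,i) via R0 from knows(h,i)
round 1: derive span(i,g) via R0 from knows(i,g)
round 1: derive span(j,a) via R0 from knows(j,a)
round 1: derive span(j,c) via R0 from knows(j,c)
round 1: derive span(j,h) via R0 from knows(j,h)
round 1: derive span(j,i) via R0 from knows(j,i)
round 1: derive span(j,j) via R0 from knows(j,j)
round 1: derive span(a,c) via R2 from knows(a,a), road(a,c)
round 1: derive span(a,i) via R2 from knows(a,a), road(a,i)
round 1: derive span(a,j) via R2 from knows(a,a), road(a,j)
round 1: derive span(f,f) via R2 from knows(f,a), road(a,f)
round 1: derive span(f,h) via R2 from knows(f,c), road(c,h)
round 1: derive span(f,i) via R2 from knows(f,a), road(a,i)
round 1: derive span(f,j) via R2 from knows(f,a), road(a,j)
round 1: derive span(h,f) via R2 from knows(h,i), road(i,f)
round 1: derive span(i,f) via R2 from knows(i,g), road(g,f)
round 1: derive span(i,i) via R2 from knows(i,g), road(g,i)
round 1: derive span(i,j) via R2 from knows(i,g), road(g,j)
round 1: derive span(j,f) via R2 from knows(j,a), road(a,f)
round 1: derive span(j,g) via R2 from knows(j,h), road(h,g)
round 2: derive span(a,g) via R1 from span(a,i), span(i,g)
round 2: derive span(a,h) via R1 from span(a,f), span(f,h)
round 2: derive span(f,g) via R1 from span(f,i), span(i,g)
round 2: derive span(h,a) via R1 from span(h,f), span(f,a)
round 2: derive span(h,c) via R1 from span(h,f), span(f,c)
round 2: derive span(h,g) via R1 from span(h,i), span(i,g)
round 2: derive span(h,h) via R1 from span(h,f), span(f,h)
round 2: derive span(h,j) via R1 from span(h,f), span(f,j)
round 2: derive span(i,a) via R1 from span(i,f), span(f,a)
round 2: derive span(i,c) via R1 from span(i,f), span(f,c)
round 2: derive span(i,h) via R1 from span(i,f), span(f,h)
round 2: derive path(a) via R3 from span(a,a), span(a,a)
round 2: derive path(f) via R3 from span(f,a), span(a,a)
round 2: derive path(h) via R3 from span(h,f), span(f,a)
round 2: derive path(i) via R3 from span(i,f), span(f,a)
round 2: derive path(j) via R3 from span(j,a), span(a,a)

yes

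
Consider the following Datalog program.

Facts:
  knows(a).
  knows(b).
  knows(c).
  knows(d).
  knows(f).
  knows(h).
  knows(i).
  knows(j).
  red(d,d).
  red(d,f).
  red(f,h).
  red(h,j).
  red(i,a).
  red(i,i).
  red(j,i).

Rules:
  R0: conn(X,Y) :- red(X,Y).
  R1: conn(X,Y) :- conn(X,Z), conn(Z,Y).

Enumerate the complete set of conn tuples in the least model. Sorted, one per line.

conn(d,a)
conn(d,d)
conn(d,f)
conn(d,h)
conn(d,i)
conn(d,j)
conn(f,a)
conn(f,h)
conn(f,i)
conn(f,j)
conn(h,a)
conn(h,i)
conn(h,j)
conn(i,a)
conn(i,i)
conn(j,a)
conn(j,i)

round 1: derive conn(d,d) via R0 from red(d,d)
round 1: derive conn(d,f) via R0 from red(d,f)
round 1: derive conn(f,h) via R0 from red(f,h)
round 1: derive conn(h,j) via R0 from red(h,j)
round 1: derive conn(i,a) via R0 from red(i,a)
round 1: derive conn(i,i) via R0 from red(i,i)
round 1: derive conn(j,i) via R0 from red(j,i)
round 2: derive conn(d,h) via R1 from conn(d,f), conn(f,h)
round 2: derive conn(f,j) via R1 from conn(f,h), conn(h,j)
round 2: derive conn(h,i) via R1 from conn(h,j), conn(j,i)
round 2: derive conn(j,a) via R1 from conn(j,i), conn(i,a)
round 3: derive conn(d,i) via R1 from conn(d,h), conn(h,i)
round 3: derive conn(d,j) via R1 from conn(d,f), conn(f,j)
round 3: derive conn(f,a) via R1 from conn(f,j), conn(j,a)
round 3: derive conn(f,i) via R1 from conn(f,h), conn(h,i)
round 3: derive conn(h,a) via R1 from conn(h,i), conn(i,a)
round 4: derive conn(d,a) via R1 from conn(d,f), conn(f,a)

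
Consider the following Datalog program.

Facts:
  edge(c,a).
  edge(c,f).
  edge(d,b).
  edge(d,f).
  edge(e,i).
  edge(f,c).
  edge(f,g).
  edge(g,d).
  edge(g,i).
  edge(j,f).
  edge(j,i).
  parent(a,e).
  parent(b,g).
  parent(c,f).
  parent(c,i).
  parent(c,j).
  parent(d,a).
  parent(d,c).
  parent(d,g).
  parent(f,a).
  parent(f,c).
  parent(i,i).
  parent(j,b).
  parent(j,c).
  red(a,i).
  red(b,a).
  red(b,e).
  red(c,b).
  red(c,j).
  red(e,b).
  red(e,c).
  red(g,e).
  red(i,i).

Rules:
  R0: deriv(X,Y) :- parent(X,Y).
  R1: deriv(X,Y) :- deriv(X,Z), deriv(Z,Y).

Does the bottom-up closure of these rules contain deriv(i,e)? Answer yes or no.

no

round 1: derive deriv(a,e) via R0 from parent(a,e)
round 1: derive deriv(b,g) via R0 from parent(b,g)
round 1: derive deriv(c,f) via R0 from parent(c,f)
round 1: derive deriv(c,i) via R0 from parent(c,i)
round 1: derive deriv(c,j) via R0 from parent(c,j)
round 1: derive deriv(d,a) via R0 from parent(d,a)
round 1: derive deriv(d,c) via R0 from parent(d,c)
round 1: derive deriv(d,g) via R0 from parent(d,g)
round 1: derive deriv(f,a) via R0 from parent(f,a)
round 1: derive deriv(f,c) via R0 from parent(f,c)
round 1: derive deriv(i,i) via R0 from parent(i,i)
round 1: derive deriv(j,b) via R0 from parent(j,b)
round 1: derive deriv(j,c) via R0 from parent(j,c)
round 2: derive deriv(c,a) via R1 from deriv(c,f), deriv(f,a)
round 2: derive deriv(c,b) via R1 from deriv(c,j), deriv(j,b)
round 2: derive deriv(c,c) via R1 from deriv(c,f), deriv(f,c)
round 2: derive deriv(d,e) via R1 from deriv(d,a), deriv(a,e)
round 2: derive deriv(d,f) via R1 from deriv(d,c), deriv(c,f)
round 2: derive deriv(d,i) via R1 from deriv(d,c), deriv(c,i)
round 2: derive deriv(d,j) via R1 from deriv(d,c), deriv(c,j)
round 2: derive deriv(f,e) via R1 from deriv(f,a), deriv(a,e)
round 2: derive deriv(f,f) via R1 from deriv(f,c), deriv(c,f)
round 2: derive deriv(f,i) via R1 from deriv(f,c), deriv(c,i)
round 2: derive deriv(f,j) via R1 from deriv(f,c), deriv(c,j)
round 2: derive deriv(j,f) via R1 from deriv(j,c), deriv(c,f)
round 2: derive deriv(j,g) via R1 from deriv(j,b), deriv(b,g)
round 2: derive deriv(j,i) via R1 from deriv(j,c), deriv(c,i)
round 2: derive deriv(j,j) via R1 from deriv(j,c), deriv(c,j)
round 3: derive deriv(c,e) via R1 from deriv(c,a), deriv(a,e)
round 3: derive deriv(c,g) via R1 from deriv(c,b), deriv(b,g)
round 3: derive deriv(d,b) via R1 from deriv(d,c), deriv(c,b)
round 3: derive deriv(f,b) via R1 from deriv(f,c), deriv(c,b)
round 3: derive deriv(f,g) via R1 from deriv(f,j), deriv(j,g)
round 3: derive deriv(j,a) via R1 from deriv(j,c), deriv(c,a)
round 3: derive deriv(j,e) via R1 from deriv(j,f), deriv(f,e)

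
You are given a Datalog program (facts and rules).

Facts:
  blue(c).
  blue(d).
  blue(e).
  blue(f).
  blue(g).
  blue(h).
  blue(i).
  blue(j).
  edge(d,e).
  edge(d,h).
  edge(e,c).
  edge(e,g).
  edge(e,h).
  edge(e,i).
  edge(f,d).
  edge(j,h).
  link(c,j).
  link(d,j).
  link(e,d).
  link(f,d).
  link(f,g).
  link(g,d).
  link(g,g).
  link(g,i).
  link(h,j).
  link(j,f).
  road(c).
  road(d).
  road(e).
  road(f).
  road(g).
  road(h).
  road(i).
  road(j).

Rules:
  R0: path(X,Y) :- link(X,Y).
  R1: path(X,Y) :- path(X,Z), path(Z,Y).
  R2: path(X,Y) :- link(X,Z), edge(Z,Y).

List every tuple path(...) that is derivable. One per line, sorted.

path(c,d)
path(c,e)
path(c,f)
path(c,g)
path(c,h)
path(c,i)
path(c,j)
path(d,d)
path(d,e)
path(d,f)
path(d,g)
path(d,h)
path(d,i)
path(d,j)
path(e,d)
path(e,e)
path(e,f)
path(e,g)
path(e,h)
path(e,i)
path(e,j)
path(f,d)
path(f,e)
path(f,f)
path(f,g)
path(f,h)
path(f,i)
path(f,j)
path(g,d)
path(g,e)
path(g,f)
path(g,g)
path(g,h)
path(g,i)
path(g,j)
path(h,d)
path(h,e)
path(h,f)
path(h,g)
path(h,h)
path(h,i)
path(h,j)
path(j,d)
path(j,e)
path(j,f)
path(j,g)
path(j,h)
path(j,i)
path(j,j)

round 1: derive path(c,j) via R0 from link(c,j)
round 1: derive path(d,j) via R0 from link(d,j)
round 1: derive path(e,d) via R0 from link(e,d)
round 1: derive path(f,d) via R0 from link(f,d)
round 1: derive path(f,g) via R0 from link(f,g)
round 1: derive path(g,d) via R0 from link(g,d)
round 1: derive path(g,g) via R0 from link(g,g)
round 1: derive path(g,i) via R0 from link(g,i)
round 1: derive path(h,j) via R0 from link(h,j)
round 1: derive path(j,f) via R0 from link(j,f)
round 1: derive path(c,h) via R2 from link(c,j), edge(j,h)
round 1: derive path(d,h) via R2 from link(d,j), edge(j,h)
round 1: derive path(e,e) via R2 from link(e,d), edge(d,e)
round 1: derive path(e,h) via R2 from link(e,d), edge(d,h)
round 1: derive path(f,e) via R2 from link(f,d), edge(d,e)
round 1: derive path(f,h) via R2 from link(f,d), edge(d,h)
round 1: derive path(g,e) via R2 from link(g,d), edge(d,e)
round 1: derive path(g,h) via R2 from link(g,d), edge(d,h)
round 1: derive path(h,h) via R2 from link(h,j), edge(j,h)
round 1: derive path(j,d) via R2 from link(j,f), edge(f,d)
round 2: derive path(c,d) via R1 from path(c,j), path(j,d)
round 2: derive path(c,f) via R1 from path(c,j), path(j,f)
round 2: derive path(d,d) via R1 from path(d,j), path(j,d)
round 2: derive path(d,f) via R1 from path(d,j), path(j,f)
round 2: derive path(e,j) via R1 from path(e,d), path(d,j)
round 2: derive path(f,i) via R1 from path(f,g), path(g,i)
round 2: derive path(f,j) via R1 from path(f,d), path(d,j)
round 2: derive path(g,j) via R1 from path(g,d), path(d,j)
round 2: derive path(h,d) via R1 from path(h,j), path(j,d)
round 2: derive path(h,f) via R1 from path(h,j), path(j,f)
round 2: derive path(j,e) via R1 from path(j,f), path(f,e)
round 2: derive path(j,g) via R1 from path(j,f), path(f,g)
round 2: derive path(j,h) via R1 from path(j,d), path(d,h)
round 2: derive path(j,j) via R1 from path(j,d), path(d,j)
round 3: derive path(c,e) via R1 from path(c,f), path(f,e)
round 3: derive path(c,g) via R1 from path(c,f), path(f,g)
round 3: derive path(c,i) via R1 from path(c,f), path(f,i)
round 3: derive path(d,e) via R1 from path(d,f), path(f,e)
round 3: derive path(d,g) via R1 from path(d,f), path(f,g)
round 3: derive path(d,i) via R1 from path(d,f), path(f,i)
round 3: derive path(e,f) via R1 from path(e,d), path(d,f)
round 3: derive path(e,g) via R1 from path(e,j), path(j,g)
round 3: derive path(f,f) via R1 from path(f,d), path(d,f)
round 3: derive path(g,f) via R1 from path(g,d), path(d,f)
round 3: derive path(h,e) via R1 from path(h,f), path(f,e)
round 3: derive path(h,g) via R1 from path(h,f), path(f,g)
round 3: derive path(h,i) via R1 from path(h,f), path(f,i)
round 3: derive path(j,i) via R1 from path(j,f), path(f,i)
round 4: derive path(e,i) via R1 from path(e,d), path(d,i)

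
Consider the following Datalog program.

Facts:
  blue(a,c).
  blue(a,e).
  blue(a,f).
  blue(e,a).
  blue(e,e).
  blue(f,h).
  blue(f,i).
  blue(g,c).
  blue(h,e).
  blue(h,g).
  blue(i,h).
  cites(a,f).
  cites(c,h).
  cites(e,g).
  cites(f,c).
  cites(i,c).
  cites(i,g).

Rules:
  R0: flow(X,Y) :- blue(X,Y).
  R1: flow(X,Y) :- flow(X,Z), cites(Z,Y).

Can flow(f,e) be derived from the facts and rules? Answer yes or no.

round 1: derive flow(a,c) via R0 from blue(a,c)
round 1: derive flow(a,e) via R0 from blue(a,e)
round 1: derive flow(a,f) via R0 from blue(a,f)
round 1: derive flow(e,a) via R0 from blue(e,a)
round 1: derive flow(e,e) via R0 from blue(e,e)
round 1: derive flow(f,h) via R0 from blue(f,h)
round 1: derive flow(f,i) via R0 from blue(f,i)
round 1: derive flow(g,c) via R0 from blue(g,c)
round 1: derive flow(h,e) via R0 from blue(h,e)
round 1: derive flow(h,g) via R0 from blue(h,g)
round 1: derive flow(i,h) via R0 from blue(i,h)
round 2: derive flow(a,g) via R1 from flow(a,e), cites(e,g)
round 2: derive flow(a,h) via R1 from flow(a,c), cites(c,h)
round 2: derive flow(e,f) via R1 from flow(e,a), cites(a,f)
round 2: derive flow(e,g) via R1 from flow(e,e), cites(e,g)
round 2: derive flow(f,c) via R1 from flow(f,i), cites(i,c)
round 2: derive flow(f,g) via R1 from flow(f,i), cites(i,g)
round 2: derive flow(g,h) via R1 from flow(g,c), cites(c,h)
round 3: derive flow(e,c) via R1 from flow(e,f), cites(f,c)
round 4: derive flow(e,h) via R1 from flow(e,c), cites(c,h)

no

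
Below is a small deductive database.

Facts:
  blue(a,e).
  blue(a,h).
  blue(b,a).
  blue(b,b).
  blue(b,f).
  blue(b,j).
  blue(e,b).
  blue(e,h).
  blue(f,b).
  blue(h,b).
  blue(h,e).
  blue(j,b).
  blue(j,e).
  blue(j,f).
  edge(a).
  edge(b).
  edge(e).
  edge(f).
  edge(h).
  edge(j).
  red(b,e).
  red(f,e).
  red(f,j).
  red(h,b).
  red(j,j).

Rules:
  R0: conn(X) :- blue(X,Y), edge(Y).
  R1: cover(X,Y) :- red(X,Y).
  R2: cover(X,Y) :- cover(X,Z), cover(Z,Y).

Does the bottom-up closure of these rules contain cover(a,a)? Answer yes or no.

no

round 1: derive cover(b,e) via R1 from red(b,e)
round 1: derive cover(f,e) via R1 from red(f,e)
round 1: derive cover(f,j) via R1 from red(f,j)
round 1: derive cover(h,b) via R1 from red(h,b)
round 1: derive cover(j,j) via R1 from red(j,j)
round 2: derive cover(h,e) via R2 from cover(h,b), cover(b,e)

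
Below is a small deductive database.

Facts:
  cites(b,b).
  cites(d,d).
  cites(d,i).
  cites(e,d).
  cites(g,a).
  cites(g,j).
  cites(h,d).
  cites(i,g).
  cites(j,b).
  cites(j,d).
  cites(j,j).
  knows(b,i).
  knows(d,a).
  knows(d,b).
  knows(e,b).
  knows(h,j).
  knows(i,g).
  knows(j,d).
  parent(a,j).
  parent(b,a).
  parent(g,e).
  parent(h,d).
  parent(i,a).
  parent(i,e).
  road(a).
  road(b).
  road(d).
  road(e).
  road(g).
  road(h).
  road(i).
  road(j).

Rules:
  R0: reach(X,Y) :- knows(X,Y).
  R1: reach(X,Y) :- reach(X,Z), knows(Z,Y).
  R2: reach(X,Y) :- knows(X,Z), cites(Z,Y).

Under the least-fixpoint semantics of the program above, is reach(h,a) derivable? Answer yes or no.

yes

round 1: derive reach(b,i) via R0 from knows(b,i)
round 1: derive reach(d,a) via R0 from knows(d,a)
round 1: derive reach(d,b) via R0 from knows(d,b)
round 1: derive reach(e,b) via R0 from knows(e,b)
round 1: derive reach(h,j) via R0 from knows(h,j)
round 1: derive reach(i,g) via R0 from knows(i,g)
round 1: derive reach(j,d) via R0 from knows(j,d)
round 1: derive reach(b,g) via R2 from knows(b,i), cites(i,g)
round 1: derive reach(h,b) via R2 from knows(h,j), cites(j,b)
round 1: derive reach(h,d) via R2 from knows(h,j), cites(j,d)
round 1: derive reach(i,a) via R2 from knows(i,g), cites(g,a)
round 1: derive reach(i,j) via R2 from knows(i,g), cites(g,j)
round 1: derive reach(j,i) via R2 from knows(j,d), cites(d,i)
round 2: derive reach(d,i) via R1 from reach(d,b), knows(b,i)
round 2: derive reach(e,i) via R1 from reach(e,b), knows(b,i)
round 2: derive reach(h,a) via R1 from reach(h,d), knows(d,a)
round 2: derive reach(h,i) via R1 from reach(h,b), knows(b,i)
round 2: derive reach(i,d) via R1 from reach(i,j), knows(j,d)
round 2: derive reach(j,a) via R1 from reach(j,d), knows(d,a)
round 2: derive reach(j,b) via R1 from reach(j,d), knows(d,b)
round 2: derive reach(j,g) via R1 from reach(j,i), knows(i,g)
round 3: derive reach(d,g) via R1 from reach(d,i), knows(i,g)
round 3: derive reach(e,g) via R1 from reach(e,i), knows(i,g)
round 3: derive reach(h,g) via R1 from reach(h,i), knows(i,g)
round 3: derive reach(i,b) via R1 from reach(i,d), knows(d,b)
round 4: derive reach(i,i) via R1 from reach(i,b), knows(b,i)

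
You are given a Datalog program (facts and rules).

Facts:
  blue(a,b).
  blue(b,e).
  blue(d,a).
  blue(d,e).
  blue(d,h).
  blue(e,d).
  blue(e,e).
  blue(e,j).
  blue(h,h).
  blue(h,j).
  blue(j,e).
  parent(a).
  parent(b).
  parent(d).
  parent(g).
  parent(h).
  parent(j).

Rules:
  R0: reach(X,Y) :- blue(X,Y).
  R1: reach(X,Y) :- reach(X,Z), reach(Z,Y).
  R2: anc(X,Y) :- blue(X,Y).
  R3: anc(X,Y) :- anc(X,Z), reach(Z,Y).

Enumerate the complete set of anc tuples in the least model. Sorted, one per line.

round 1: derive reach(a,b) via R0 from blue(a,b)
round 1: derive reach(b,e) via R0 from blue(b,e)
round 1: derive reach(d,a) via R0 from blue(d,a)
round 1: derive reach(d,e) via R0 from blue(d,e)
round 1: derive reach(d,h) via R0 from blue(d,h)
round 1: derive reach(e,d) via R0 from blue(e,d)
round 1: derive reach(e,e) via R0 from blue(e,e)
round 1: derive reach(e,j) via R0 from blue(e,j)
round 1: derive reach(h,h) via R0 from blue(h,h)
round 1: derive reach(h,j) via R0 from blue(h,j)
round 1: derive reach(j,e) via R0 from blue(j,e)
round 1: derive anc(a,b) via R2 from blue(a,b)
round 1: derive anc(b,e) via R2 from blue(b,e)
round 1: derive anc(d,a) via R2 from blue(d,a)
round 1: derive anc(d,e) via R2 from blue(d,e)
round 1: derive anc(d,h) via R2 from blue(d,h)
round 1: derive anc(e,d) via R2 from blue(e,d)
round 1: derive anc(e,e) via R2 from blue(e,e)
round 1: derive anc(e,j) via R2 from blue(e,j)
round 1: derive anc(h,h) via R2 from blue(h,h)
round 1: derive anc(h,j) via R2 from blue(h,j)
round 1: derive anc(j,e) via R2 from blue(j,e)
round 2: derive reach(a,e) via R1 from reach(a,b), reach(b,e)
round 2: derive reach(b,d) via R1 from reach(b,e), reach(e,d)
round 2: derive reach(b,j) via R1 from reach(b,e), reach(e,j)
round 2: derive reach(d,b) via R1 from reach(d,a), reach(a,b)
round 2: derive reach(d,d) via R1 from reach(d,e), reach(e,d)
round 2: derive reach(d,j) via R1 from reach(d,e), reach(e,j)
round 2: derive reach(e,a) via R1 from reach(e,d), reach(d,a)
round 2: derive reach(e,h) via R1 from reach(e,d), reach(d,h)
round 2: derive reach(h,e) via R1 from reach(h,j), reach(j,e)
round 2: derive reach(j,d) via R1 from reach(j,e), reach(e,d)
round 2: derive reach(j,j) via R1 from reach(j,e), reach(e,j)
round 2: derive anc(a,e) via R3 from anc(a,b), reach(b,e)
round 2: derive anc(b,d) via R3 from anc(b,e), reach(e,d)
round 2: derive anc(b,j) via R3 from anc(b,e), reach(e,j)
round 2: derive anc(d,b) via R3 from anc(d,a), reach(a,b)
round 2: derive anc(d,d) via R3 from anc(d,e), reach(e,d)
round 2: derive anc(d,j) via R3 from anc(d,e), reach(e,j)
round 2: derive anc(e,a) via R3 from anc(e,d), reach(d,a)
round 2: derive anc(e,h) via R3 from anc(e,d), reach(d,h)
round 2: derive anc(h,e) via R3 from anc(h,j), reach(j,e)
round 2: derive anc(j,d) via R3 from anc(j,e), reach(e,d)
round 2: derive anc(j,j) via R3 from anc(j,e), reach(e,j)
round 3: derive reach(a,a) via R1 from reach(a,e), reach(e,a)
round 3: derive reach(a,d) via R1 from reach(a,b), reach(b,d)
round 3: derive reach(a,h) via R1 from reach(a,e), reach(e,h)
round 3: derive reach(a,j) via R1 from reach(a,b), reach(b,j)
round 3: derive reach(b,a) via R1 from reach(b,d), reach(d,a)
round 3: derive reach(b,b) via R1 from reach(b,d), reach(d,b)
round 3: derive reach(b,h) via R1 from reach(b,d), reach(d,h)
round 3: derive reach(e,b) via R1 from reach(e,a), reach(a,b)
round 3: derive reach(h,a) via R1 from reach(h,e), reach(e,a)
round 3: derive reach(h,d) via R1 from reach(h,e), reach(e,d)
round 3: derive reach(j,a) via R1 from reach(j,d), reach(d,a)
round 3: derive reach(j,b) via R1 from reach(j,d), reach(d,b)
round 3: derive reach(j,h) via R1 from reach(j,d), reach(d,h)
round 3: derive anc(a,a) via R3 from anc(a,e), reach(e,a)
round 3: derive anc(a,d) via R3 from anc(a,b), reach(b,d)
round 3: derive anc(a,h) via R3 from anc(a,e), reach(e,h)
round 3: derive anc(a,j) via R3 from anc(a,b), reach(b,j)
round 3: derive anc(b,a) via R3 from anc(b,d), reach(d,a)
round 3: derive anc(b,b) via R3 from anc(b,d), reach(d,b)
round 3: derive anc(b,h) via R3 from anc(b,d), reach(d,h)
round 3: derive anc(e,b) via R3 from anc(e,a), reach(a,b)
round 3: derive anc(h,a) via R3 from anc(h,e), reach(e,a)
round 3: derive anc(h,d) via R3 from anc(h,e), reach(e,d)
round 3: derive anc(j,a) via R3 from anc(j,d), reach(d,a)
round 3: derive anc(j,b) via R3 from anc(j,d), reach(d,b)
round 3: derive anc(j,h) via R3 from anc(j,d), reach(d,h)
round 4: derive reach(h,b) via R1 from reach(h,a), reach(a,b)
round 4: derive anc(h,b) via R3 from anc(h,a), reach(a,b)

anc(a,a)
anc(a,b)
anc(a,d)
anc(a,e)
anc(a,h)
anc(a,j)
anc(b,a)
anc(b,b)
anc(b,d)
anc(b,e)
anc(b,h)
anc(b,j)
anc(d,a)
anc(d,b)
anc(d,d)
anc(d,e)
anc(d,h)
anc(d,j)
anc(e,a)
anc(e,b)
anc(e,d)
anc(e,e)
anc(e,h)
anc(e,j)
anc(h,a)
anc(h,b)
anc(h,d)
anc(h,e)
anc(h,h)
anc(h,j)
anc(j,a)
anc(j,b)
anc(j,d)
anc(j,e)
anc(j,h)
anc(j,j)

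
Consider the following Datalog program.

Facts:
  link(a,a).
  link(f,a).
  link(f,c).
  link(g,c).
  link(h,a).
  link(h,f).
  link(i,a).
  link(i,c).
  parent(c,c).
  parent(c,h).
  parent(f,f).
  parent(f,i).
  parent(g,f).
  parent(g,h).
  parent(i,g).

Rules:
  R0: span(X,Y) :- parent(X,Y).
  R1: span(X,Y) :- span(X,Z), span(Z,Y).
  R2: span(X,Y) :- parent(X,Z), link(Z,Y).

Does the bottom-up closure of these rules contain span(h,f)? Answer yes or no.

round 1: derive span(c,c) via R0 from parent(c,c)
round 1: derive span(c,h) via R0 from parent(c,h)
round 1: derive span(f,f) via R0 from parent(f,f)
round 1: derive span(f,i) via R0 from parent(f,i)
round 1: derive span(g,f) via R0 from parent(g,f)
round 1: derive span(g,h) via R0 from parent(g,h)
round 1: derive span(i,g) via R0 from parent(i,g)
round 1: derive span(c,a) via R2 from parent(c,h), link(h,a)
round 1: derive span(c,f) via R2 from parent(c,h), link(h,f)
round 1: derive span(f,a) via R2 from parent(f,f), link(f,a)
round 1: derive span(f,c) via R2 from parent(f,f), link(f,c)
round 1: derive span(g,a) via R2 from parent(g,f), link(f,a)
round 1: derive span(g,c) via R2 from parent(g,f), link(f,c)
round 1: derive span(i,c) via R2 from parent(i,g), link(g,c)
round 2: derive span(c,i) via R1 from span(c,f), span(f,i)
round 2: derive span(f,g) via R1 from span(f,i), span(i,g)
round 2: derive span(f,h) via R1 from span(f,c), span(c,h)
round 2: derive span(g,i) via R1 from span(g,f), span(f,i)
round 2: derive span(i,a) via R1 from span(i,c), span(c,a)
round 2: derive span(i,f) via R1 from span(i,c), span(c,f)
round 2: derive span(i,h) via R1 from span(i,c), span(c,h)
round 3: derive span(c,g) via R1 from span(c,f), span(f,g)
round 3: derive span(g,g) via R1 from span(g,f), span(f,g)
round 3: derive span(i,i) via R1 from span(i,c), span(c,i)

no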